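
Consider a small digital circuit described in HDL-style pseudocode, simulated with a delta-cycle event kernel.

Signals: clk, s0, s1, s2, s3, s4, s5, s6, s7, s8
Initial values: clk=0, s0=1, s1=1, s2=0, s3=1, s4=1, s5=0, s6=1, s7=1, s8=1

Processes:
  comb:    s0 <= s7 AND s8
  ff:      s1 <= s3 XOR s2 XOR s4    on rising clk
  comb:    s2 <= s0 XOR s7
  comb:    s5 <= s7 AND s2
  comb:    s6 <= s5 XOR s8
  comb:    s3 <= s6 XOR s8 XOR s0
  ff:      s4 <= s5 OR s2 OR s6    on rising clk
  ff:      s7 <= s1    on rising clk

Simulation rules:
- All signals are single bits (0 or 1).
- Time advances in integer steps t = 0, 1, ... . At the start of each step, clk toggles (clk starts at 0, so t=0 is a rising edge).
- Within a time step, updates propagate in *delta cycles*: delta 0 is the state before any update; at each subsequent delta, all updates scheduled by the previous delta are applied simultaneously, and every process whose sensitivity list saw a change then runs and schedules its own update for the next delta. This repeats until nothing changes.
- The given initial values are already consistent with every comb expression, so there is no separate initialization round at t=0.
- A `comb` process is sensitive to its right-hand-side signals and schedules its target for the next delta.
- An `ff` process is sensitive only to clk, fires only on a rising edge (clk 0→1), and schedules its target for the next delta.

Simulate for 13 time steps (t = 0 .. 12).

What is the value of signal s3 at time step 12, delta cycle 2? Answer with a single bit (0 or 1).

t=0 Δ0: s5=0 s2=0 s1=1 s7=1 s6=1 s0=1 clk=0 s4=1 s8=1 s3=1
  Δ1: clk:0→1
  Δ2: s1:1→0
  (2Δ to stable)
t=1 Δ0: s5=0 s2=0 s1=0 s7=1 s6=1 s0=1 clk=1 s4=1 s8=1 s3=1
  Δ1: clk:1→0
  (1Δ to stable)
t=2 Δ0: s5=0 s2=0 s1=0 s7=1 s6=1 s0=1 clk=0 s4=1 s8=1 s3=1
  Δ1: clk:0→1
  Δ2: s7:1→0
  Δ3: s2:0→1, s0:1→0
  Δ4: s2:1→0, s3:1→0
  (4Δ to stable)
t=3 Δ0: s5=0 s2=0 s1=0 s7=0 s6=1 s0=0 clk=1 s4=1 s8=1 s3=0
  Δ1: clk:1→0
  (1Δ to stable)
t=4 Δ0: s5=0 s2=0 s1=0 s7=0 s6=1 s0=0 clk=0 s4=1 s8=1 s3=0
  Δ1: clk:0→1
  Δ2: s1:0→1
  (2Δ to stable)
t=5 Δ0: s5=0 s2=0 s1=1 s7=0 s6=1 s0=0 clk=1 s4=1 s8=1 s3=0
  Δ1: clk:1→0
  (1Δ to stable)
t=6 Δ0: s5=0 s2=0 s1=1 s7=0 s6=1 s0=0 clk=0 s4=1 s8=1 s3=0
  Δ1: clk:0→1
  Δ2: s7:0→1
  Δ3: s2:0→1, s0:0→1
  Δ4: s5:0→1, s2:1→0, s3:0→1
  Δ5: s5:1→0, s6:1→0
  Δ6: s6:0→1, s3:1→0
  Δ7: s3:0→1
  (7Δ to stable)
t=7 Δ0: s5=0 s2=0 s1=1 s7=1 s6=1 s0=1 clk=1 s4=1 s8=1 s3=1
  Δ1: clk:1→0
  (1Δ to stable)
t=8 Δ0: s5=0 s2=0 s1=1 s7=1 s6=1 s0=1 clk=0 s4=1 s8=1 s3=1
  Δ1: clk:0→1
  Δ2: s1:1→0
  (2Δ to stable)
t=9 Δ0: s5=0 s2=0 s1=0 s7=1 s6=1 s0=1 clk=1 s4=1 s8=1 s3=1
  Δ1: clk:1→0
  (1Δ to stable)
t=10 Δ0: s5=0 s2=0 s1=0 s7=1 s6=1 s0=1 clk=0 s4=1 s8=1 s3=1
  Δ1: clk:0→1
  Δ2: s7:1→0
  Δ3: s2:0→1, s0:1→0
  Δ4: s2:1→0, s3:1→0
  (4Δ to stable)
t=11 Δ0: s5=0 s2=0 s1=0 s7=0 s6=1 s0=0 clk=1 s4=1 s8=1 s3=0
  Δ1: clk:1→0
  (1Δ to stable)
t=12 Δ0: s5=0 s2=0 s1=0 s7=0 s6=1 s0=0 clk=0 s4=1 s8=1 s3=0
  Δ1: clk:0→1
  Δ2: s1:0→1
  (2Δ to stable)

0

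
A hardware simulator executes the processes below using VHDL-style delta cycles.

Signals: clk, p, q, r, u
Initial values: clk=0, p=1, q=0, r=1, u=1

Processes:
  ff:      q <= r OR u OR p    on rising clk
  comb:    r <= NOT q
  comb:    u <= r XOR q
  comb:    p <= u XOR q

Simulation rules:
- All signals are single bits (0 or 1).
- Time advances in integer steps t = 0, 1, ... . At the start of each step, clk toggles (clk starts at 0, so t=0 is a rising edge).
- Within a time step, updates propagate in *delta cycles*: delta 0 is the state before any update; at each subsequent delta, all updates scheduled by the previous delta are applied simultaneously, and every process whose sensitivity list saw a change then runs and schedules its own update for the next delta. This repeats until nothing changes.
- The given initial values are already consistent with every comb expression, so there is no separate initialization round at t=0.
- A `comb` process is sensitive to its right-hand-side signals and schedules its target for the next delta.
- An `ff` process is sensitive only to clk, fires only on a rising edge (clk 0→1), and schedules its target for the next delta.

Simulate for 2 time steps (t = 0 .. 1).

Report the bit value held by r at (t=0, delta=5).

[bits: p,r,clk,u,q]
t=0: Δ0=11010 Δ1=11110 Δ2=11111 Δ3=00101 Δ4=10111 Δ5=00111 | 5Δ
t=1: Δ0=00111 Δ1=00011 | 1Δ

0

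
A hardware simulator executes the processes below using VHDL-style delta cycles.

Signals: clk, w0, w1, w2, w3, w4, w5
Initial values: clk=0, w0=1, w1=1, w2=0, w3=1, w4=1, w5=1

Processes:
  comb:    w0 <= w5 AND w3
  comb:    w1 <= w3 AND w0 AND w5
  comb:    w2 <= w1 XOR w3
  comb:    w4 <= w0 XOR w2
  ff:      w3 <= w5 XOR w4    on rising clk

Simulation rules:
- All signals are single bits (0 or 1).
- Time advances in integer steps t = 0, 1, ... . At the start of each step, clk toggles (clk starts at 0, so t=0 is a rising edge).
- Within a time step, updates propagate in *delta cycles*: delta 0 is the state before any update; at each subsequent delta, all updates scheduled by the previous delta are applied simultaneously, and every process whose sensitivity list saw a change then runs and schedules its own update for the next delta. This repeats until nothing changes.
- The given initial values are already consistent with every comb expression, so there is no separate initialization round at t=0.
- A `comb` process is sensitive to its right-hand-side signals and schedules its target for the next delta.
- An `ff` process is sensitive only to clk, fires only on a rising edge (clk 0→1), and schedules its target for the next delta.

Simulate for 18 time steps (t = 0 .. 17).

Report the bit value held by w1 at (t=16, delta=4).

[bits: w1,w3,w0,w5,w4,w2,clk]
t=0: Δ0=1111100 Δ1=1111101 Δ2=1011101 Δ3=0001111 Δ4=0001101 Δ5=0001001 | 5Δ
t=1: Δ0=0001001 Δ1=0001000 | 1Δ
t=2: Δ0=0001000 Δ1=0001001 Δ2=0101001 Δ3=0111011 Δ4=1111011 Δ5=1111001 Δ6=1111101 | 6Δ
t=3: Δ0=1111101 Δ1=1111100 | 1Δ
t=4: Δ0=1111100 Δ1=1111101 Δ2=1011101 Δ3=0001111 Δ4=0001101 Δ5=0001001 | 5Δ
t=5: Δ0=0001001 Δ1=0001000 | 1Δ
t=6: Δ0=0001000 Δ1=0001001 Δ2=0101001 Δ3=0111011 Δ4=1111011 Δ5=1111001 Δ6=1111101 | 6Δ
t=7: Δ0=1111101 Δ1=1111100 | 1Δ
t=8: Δ0=1111100 Δ1=1111101 Δ2=1011101 Δ3=0001111 Δ4=0001101 Δ5=0001001 | 5Δ
t=9: Δ0=0001001 Δ1=0001000 | 1Δ
t=10: Δ0=0001000 Δ1=0001001 Δ2=0101001 Δ3=0111011 Δ4=1111011 Δ5=1111001 Δ6=1111101 | 6Δ
t=11: Δ0=1111101 Δ1=1111100 | 1Δ
t=12: Δ0=1111100 Δ1=1111101 Δ2=1011101 Δ3=0001111 Δ4=0001101 Δ5=0001001 | 5Δ
t=13: Δ0=0001001 Δ1=0001000 | 1Δ
t=14: Δ0=0001000 Δ1=0001001 Δ2=0101001 Δ3=0111011 Δ4=1111011 Δ5=1111001 Δ6=1111101 | 6Δ
t=15: Δ0=1111101 Δ1=1111100 | 1Δ
t=16: Δ0=1111100 Δ1=1111101 Δ2=1011101 Δ3=0001111 Δ4=0001101 Δ5=0001001 | 5Δ
t=17: Δ0=0001001 Δ1=0001000 | 1Δ

0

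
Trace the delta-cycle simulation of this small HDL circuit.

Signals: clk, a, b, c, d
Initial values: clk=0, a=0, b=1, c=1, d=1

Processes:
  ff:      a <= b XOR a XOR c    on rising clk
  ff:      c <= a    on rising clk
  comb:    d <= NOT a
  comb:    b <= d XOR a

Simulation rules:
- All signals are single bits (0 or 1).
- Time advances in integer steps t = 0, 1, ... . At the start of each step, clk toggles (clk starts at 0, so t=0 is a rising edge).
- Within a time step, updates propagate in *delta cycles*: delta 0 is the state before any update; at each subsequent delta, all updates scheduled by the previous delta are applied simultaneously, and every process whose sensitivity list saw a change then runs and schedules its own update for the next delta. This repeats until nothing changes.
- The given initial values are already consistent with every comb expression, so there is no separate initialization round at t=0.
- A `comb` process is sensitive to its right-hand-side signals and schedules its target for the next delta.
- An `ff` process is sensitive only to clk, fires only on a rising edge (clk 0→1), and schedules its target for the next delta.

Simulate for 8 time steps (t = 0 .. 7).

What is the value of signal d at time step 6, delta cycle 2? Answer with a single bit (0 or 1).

t0.Δ0 b=1 a=0 clk=0 c=1 d=1
t0.Δ1 b=1 a=0 clk=1 c=1 d=1
t0.Δ2 b=1 a=0 clk=1 c=0 d=1
t1.Δ0 b=1 a=0 clk=1 c=0 d=1
t1.Δ1 b=1 a=0 clk=0 c=0 d=1
t2.Δ0 b=1 a=0 clk=0 c=0 d=1
t2.Δ1 b=1 a=0 clk=1 c=0 d=1
t2.Δ2 b=1 a=1 clk=1 c=0 d=1
t2.Δ3 b=0 a=1 clk=1 c=0 d=0
t2.Δ4 b=1 a=1 clk=1 c=0 d=0
t3.Δ0 b=1 a=1 clk=1 c=0 d=0
t3.Δ1 b=1 a=1 clk=0 c=0 d=0
t4.Δ0 b=1 a=1 clk=0 c=0 d=0
t4.Δ1 b=1 a=1 clk=1 c=0 d=0
t4.Δ2 b=1 a=0 clk=1 c=1 d=0
t4.Δ3 b=0 a=0 clk=1 c=1 d=1
t4.Δ4 b=1 a=0 clk=1 c=1 d=1
t5.Δ0 b=1 a=0 clk=1 c=1 d=1
t5.Δ1 b=1 a=0 clk=0 c=1 d=1
t6.Δ0 b=1 a=0 clk=0 c=1 d=1
t6.Δ1 b=1 a=0 clk=1 c=1 d=1
t6.Δ2 b=1 a=0 clk=1 c=0 d=1
t7.Δ0 b=1 a=0 clk=1 c=0 d=1
t7.Δ1 b=1 a=0 clk=0 c=0 d=1

1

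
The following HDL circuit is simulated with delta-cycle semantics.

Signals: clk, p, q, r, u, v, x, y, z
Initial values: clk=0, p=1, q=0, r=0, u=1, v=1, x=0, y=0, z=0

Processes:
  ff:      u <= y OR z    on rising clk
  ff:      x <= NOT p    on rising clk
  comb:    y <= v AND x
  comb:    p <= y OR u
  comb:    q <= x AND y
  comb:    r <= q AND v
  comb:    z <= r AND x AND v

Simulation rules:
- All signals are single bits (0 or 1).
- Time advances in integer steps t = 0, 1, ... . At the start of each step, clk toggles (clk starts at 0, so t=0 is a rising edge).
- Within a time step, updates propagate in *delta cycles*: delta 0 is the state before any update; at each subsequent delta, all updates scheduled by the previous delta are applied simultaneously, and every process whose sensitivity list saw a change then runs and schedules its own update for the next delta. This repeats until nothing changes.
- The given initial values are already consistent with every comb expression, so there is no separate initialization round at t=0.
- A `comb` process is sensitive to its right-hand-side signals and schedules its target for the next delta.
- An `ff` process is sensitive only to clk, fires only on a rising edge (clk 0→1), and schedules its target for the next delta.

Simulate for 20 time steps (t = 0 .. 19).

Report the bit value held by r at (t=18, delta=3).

0

[bits: p,clk,x,q,y,z,v,u,r]
t=0: Δ0=100000110 Δ1=110000110 Δ2=110000100 Δ3=010000100 | 3Δ
t=1: Δ0=010000100 Δ1=000000100 | 1Δ
t=2: Δ0=000000100 Δ1=010000100 Δ2=011000100 Δ3=011010100 Δ4=111110100 Δ5=111110101 Δ6=111111101 | 6Δ
t=3: Δ0=111111101 Δ1=101111101 | 1Δ
t=4: Δ0=101111101 Δ1=111111101 Δ2=110111111 Δ3=110000111 Δ4=110000110 | 4Δ
t=5: Δ0=110000110 Δ1=100000110 | 1Δ
t=6: Δ0=100000110 Δ1=110000110 Δ2=110000100 Δ3=010000100 | 3Δ
t=7: Δ0=010000100 Δ1=000000100 | 1Δ
t=8: Δ0=000000100 Δ1=010000100 Δ2=011000100 Δ3=011010100 Δ4=111110100 Δ5=111110101 Δ6=111111101 | 6Δ
t=9: Δ0=111111101 Δ1=101111101 | 1Δ
t=10: Δ0=101111101 Δ1=111111101 Δ2=110111111 Δ3=110000111 Δ4=110000110 | 4Δ
t=11: Δ0=110000110 Δ1=100000110 | 1Δ
t=12: Δ0=100000110 Δ1=110000110 Δ2=110000100 Δ3=010000100 | 3Δ
t=13: Δ0=010000100 Δ1=000000100 | 1Δ
t=14: Δ0=000000100 Δ1=010000100 Δ2=011000100 Δ3=011010100 Δ4=111110100 Δ5=111110101 Δ6=111111101 | 6Δ
t=15: Δ0=111111101 Δ1=101111101 | 1Δ
t=16: Δ0=101111101 Δ1=111111101 Δ2=110111111 Δ3=110000111 Δ4=110000110 | 4Δ
t=17: Δ0=110000110 Δ1=100000110 | 1Δ
t=18: Δ0=100000110 Δ1=110000110 Δ2=110000100 Δ3=010000100 | 3Δ
t=19: Δ0=010000100 Δ1=000000100 | 1Δ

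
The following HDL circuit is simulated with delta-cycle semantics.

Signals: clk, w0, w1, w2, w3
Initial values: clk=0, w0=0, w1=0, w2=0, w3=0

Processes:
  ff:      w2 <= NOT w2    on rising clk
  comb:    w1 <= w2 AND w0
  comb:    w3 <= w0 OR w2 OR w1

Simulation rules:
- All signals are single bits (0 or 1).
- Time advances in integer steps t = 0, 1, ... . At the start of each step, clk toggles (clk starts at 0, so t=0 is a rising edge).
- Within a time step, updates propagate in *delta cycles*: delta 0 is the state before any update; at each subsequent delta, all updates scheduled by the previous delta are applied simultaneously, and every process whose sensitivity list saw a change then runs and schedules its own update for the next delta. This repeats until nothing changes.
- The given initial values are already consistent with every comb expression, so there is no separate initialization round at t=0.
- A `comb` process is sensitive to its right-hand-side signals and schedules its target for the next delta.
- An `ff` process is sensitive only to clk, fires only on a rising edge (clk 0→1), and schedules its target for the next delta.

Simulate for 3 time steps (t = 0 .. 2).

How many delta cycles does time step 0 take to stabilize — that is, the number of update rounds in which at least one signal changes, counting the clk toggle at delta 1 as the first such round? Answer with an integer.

t0.Δ0 w2=0 w3=0 clk=0 w1=0 w0=0
t0.Δ1 w2=0 w3=0 clk=1 w1=0 w0=0
t0.Δ2 w2=1 w3=0 clk=1 w1=0 w0=0
t0.Δ3 w2=1 w3=1 clk=1 w1=0 w0=0
t1.Δ0 w2=1 w3=1 clk=1 w1=0 w0=0
t1.Δ1 w2=1 w3=1 clk=0 w1=0 w0=0
t2.Δ0 w2=1 w3=1 clk=0 w1=0 w0=0
t2.Δ1 w2=1 w3=1 clk=1 w1=0 w0=0
t2.Δ2 w2=0 w3=1 clk=1 w1=0 w0=0
t2.Δ3 w2=0 w3=0 clk=1 w1=0 w0=0

3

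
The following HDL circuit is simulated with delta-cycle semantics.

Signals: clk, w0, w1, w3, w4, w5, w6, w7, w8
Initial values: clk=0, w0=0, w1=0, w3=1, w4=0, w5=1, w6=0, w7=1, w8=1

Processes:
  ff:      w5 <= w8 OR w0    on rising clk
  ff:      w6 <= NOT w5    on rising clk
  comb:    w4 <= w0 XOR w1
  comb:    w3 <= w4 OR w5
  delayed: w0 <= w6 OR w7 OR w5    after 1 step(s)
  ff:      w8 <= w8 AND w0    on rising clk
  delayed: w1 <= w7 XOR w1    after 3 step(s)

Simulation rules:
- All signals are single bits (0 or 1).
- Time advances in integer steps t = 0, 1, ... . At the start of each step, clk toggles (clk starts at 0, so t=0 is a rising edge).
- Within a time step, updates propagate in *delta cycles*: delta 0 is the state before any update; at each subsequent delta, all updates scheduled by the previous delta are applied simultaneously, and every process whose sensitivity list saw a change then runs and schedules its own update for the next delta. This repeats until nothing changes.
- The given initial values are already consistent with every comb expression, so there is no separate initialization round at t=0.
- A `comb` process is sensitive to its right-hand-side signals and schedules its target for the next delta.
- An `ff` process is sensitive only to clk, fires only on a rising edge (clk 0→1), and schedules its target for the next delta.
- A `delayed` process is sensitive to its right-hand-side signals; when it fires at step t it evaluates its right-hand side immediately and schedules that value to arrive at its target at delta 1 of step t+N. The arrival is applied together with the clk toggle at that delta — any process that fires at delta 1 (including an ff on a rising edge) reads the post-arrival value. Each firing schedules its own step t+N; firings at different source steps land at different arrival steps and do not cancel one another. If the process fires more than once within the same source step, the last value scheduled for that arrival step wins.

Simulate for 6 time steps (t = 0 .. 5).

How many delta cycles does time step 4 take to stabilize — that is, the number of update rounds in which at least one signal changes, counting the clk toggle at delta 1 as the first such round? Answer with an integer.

t=0 Δ0: w8=1 clk=0 w6=0 w4=0 w7=1 w3=1 w5=1 w0=0 w1=0
  Δ1: clk:0→1
  Δ2: w8:1→0
  (2Δ to stable)
t=1 Δ0: w8=0 clk=1 w6=0 w4=0 w7=1 w3=1 w5=1 w0=0 w1=0
  Δ1: clk:1→0
  (1Δ to stable)
t=2 Δ0: w8=0 clk=0 w6=0 w4=0 w7=1 w3=1 w5=1 w0=0 w1=0
  Δ1: clk:0→1
  Δ2: w5:1→0
  Δ3: w3:1→0
  (3Δ to stable)
t=3 Δ0: w8=0 clk=1 w6=0 w4=0 w7=1 w3=0 w5=0 w0=0 w1=0
  Δ1: clk:1→0, w0:0→1
  Δ2: w4:0→1
  Δ3: w3:0→1
  (3Δ to stable)
t=4 Δ0: w8=0 clk=0 w6=0 w4=1 w7=1 w3=1 w5=0 w0=1 w1=0
  Δ1: clk:0→1
  Δ2: w6:0→1, w5:0→1
  (2Δ to stable)
t=5 Δ0: w8=0 clk=1 w6=1 w4=1 w7=1 w3=1 w5=1 w0=1 w1=0
  Δ1: clk:1→0
  (1Δ to stable)

2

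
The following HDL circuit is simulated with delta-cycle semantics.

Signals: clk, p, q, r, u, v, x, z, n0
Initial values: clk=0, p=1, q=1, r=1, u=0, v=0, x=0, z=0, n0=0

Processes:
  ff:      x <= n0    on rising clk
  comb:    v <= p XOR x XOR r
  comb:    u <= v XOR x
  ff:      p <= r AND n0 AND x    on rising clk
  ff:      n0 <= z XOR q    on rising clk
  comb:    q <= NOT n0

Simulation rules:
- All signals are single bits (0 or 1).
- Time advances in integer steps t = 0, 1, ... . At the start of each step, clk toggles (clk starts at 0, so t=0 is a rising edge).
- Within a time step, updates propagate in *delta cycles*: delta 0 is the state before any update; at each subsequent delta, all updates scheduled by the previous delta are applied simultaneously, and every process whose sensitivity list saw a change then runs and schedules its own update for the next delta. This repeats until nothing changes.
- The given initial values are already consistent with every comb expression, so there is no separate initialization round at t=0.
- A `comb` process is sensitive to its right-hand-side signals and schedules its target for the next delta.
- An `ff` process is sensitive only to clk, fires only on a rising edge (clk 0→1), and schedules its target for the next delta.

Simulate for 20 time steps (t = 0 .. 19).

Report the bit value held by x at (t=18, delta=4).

1

t0.Δ0 clk=0 v=0 z=0 p=1 u=0 q=1 n0=0 x=0 r=1
t0.Δ1 clk=1 v=0 z=0 p=1 u=0 q=1 n0=0 x=0 r=1
t0.Δ2 clk=1 v=0 z=0 p=0 u=0 q=1 n0=1 x=0 r=1
t0.Δ3 clk=1 v=1 z=0 p=0 u=0 q=0 n0=1 x=0 r=1
t0.Δ4 clk=1 v=1 z=0 p=0 u=1 q=0 n0=1 x=0 r=1
t1.Δ0 clk=1 v=1 z=0 p=0 u=1 q=0 n0=1 x=0 r=1
t1.Δ1 clk=0 v=1 z=0 p=0 u=1 q=0 n0=1 x=0 r=1
t2.Δ0 clk=0 v=1 z=0 p=0 u=1 q=0 n0=1 x=0 r=1
t2.Δ1 clk=1 v=1 z=0 p=0 u=1 q=0 n0=1 x=0 r=1
t2.Δ2 clk=1 v=1 z=0 p=0 u=1 q=0 n0=0 x=1 r=1
t2.Δ3 clk=1 v=0 z=0 p=0 u=0 q=1 n0=0 x=1 r=1
t2.Δ4 clk=1 v=0 z=0 p=0 u=1 q=1 n0=0 x=1 r=1
t3.Δ0 clk=1 v=0 z=0 p=0 u=1 q=1 n0=0 x=1 r=1
t3.Δ1 clk=0 v=0 z=0 p=0 u=1 q=1 n0=0 x=1 r=1
t4.Δ0 clk=0 v=0 z=0 p=0 u=1 q=1 n0=0 x=1 r=1
t4.Δ1 clk=1 v=0 z=0 p=0 u=1 q=1 n0=0 x=1 r=1
t4.Δ2 clk=1 v=0 z=0 p=0 u=1 q=1 n0=1 x=0 r=1
t4.Δ3 clk=1 v=1 z=0 p=0 u=0 q=0 n0=1 x=0 r=1
t4.Δ4 clk=1 v=1 z=0 p=0 u=1 q=0 n0=1 x=0 r=1
t5.Δ0 clk=1 v=1 z=0 p=0 u=1 q=0 n0=1 x=0 r=1
t5.Δ1 clk=0 v=1 z=0 p=0 u=1 q=0 n0=1 x=0 r=1
t6.Δ0 clk=0 v=1 z=0 p=0 u=1 q=0 n0=1 x=0 r=1
t6.Δ1 clk=1 v=1 z=0 p=0 u=1 q=0 n0=1 x=0 r=1
t6.Δ2 clk=1 v=1 z=0 p=0 u=1 q=0 n0=0 x=1 r=1
t6.Δ3 clk=1 v=0 z=0 p=0 u=0 q=1 n0=0 x=1 r=1
t6.Δ4 clk=1 v=0 z=0 p=0 u=1 q=1 n0=0 x=1 r=1
t7.Δ0 clk=1 v=0 z=0 p=0 u=1 q=1 n0=0 x=1 r=1
t7.Δ1 clk=0 v=0 z=0 p=0 u=1 q=1 n0=0 x=1 r=1
t8.Δ0 clk=0 v=0 z=0 p=0 u=1 q=1 n0=0 x=1 r=1
t8.Δ1 clk=1 v=0 z=0 p=0 u=1 q=1 n0=0 x=1 r=1
t8.Δ2 clk=1 v=0 z=0 p=0 u=1 q=1 n0=1 x=0 r=1
t8.Δ3 clk=1 v=1 z=0 p=0 u=0 q=0 n0=1 x=0 r=1
t8.Δ4 clk=1 v=1 z=0 p=0 u=1 q=0 n0=1 x=0 r=1
t9.Δ0 clk=1 v=1 z=0 p=0 u=1 q=0 n0=1 x=0 r=1
t9.Δ1 clk=0 v=1 z=0 p=0 u=1 q=0 n0=1 x=0 r=1
t10.Δ0 clk=0 v=1 z=0 p=0 u=1 q=0 n0=1 x=0 r=1
t10.Δ1 clk=1 v=1 z=0 p=0 u=1 q=0 n0=1 x=0 r=1
t10.Δ2 clk=1 v=1 z=0 p=0 u=1 q=0 n0=0 x=1 r=1
t10.Δ3 clk=1 v=0 z=0 p=0 u=0 q=1 n0=0 x=1 r=1
t10.Δ4 clk=1 v=0 z=0 p=0 u=1 q=1 n0=0 x=1 r=1
t11.Δ0 clk=1 v=0 z=0 p=0 u=1 q=1 n0=0 x=1 r=1
t11.Δ1 clk=0 v=0 z=0 p=0 u=1 q=1 n0=0 x=1 r=1
t12.Δ0 clk=0 v=0 z=0 p=0 u=1 q=1 n0=0 x=1 r=1
t12.Δ1 clk=1 v=0 z=0 p=0 u=1 q=1 n0=0 x=1 r=1
t12.Δ2 clk=1 v=0 z=0 p=0 u=1 q=1 n0=1 x=0 r=1
t12.Δ3 clk=1 v=1 z=0 p=0 u=0 q=0 n0=1 x=0 r=1
t12.Δ4 clk=1 v=1 z=0 p=0 u=1 q=0 n0=1 x=0 r=1
t13.Δ0 clk=1 v=1 z=0 p=0 u=1 q=0 n0=1 x=0 r=1
t13.Δ1 clk=0 v=1 z=0 p=0 u=1 q=0 n0=1 x=0 r=1
t14.Δ0 clk=0 v=1 z=0 p=0 u=1 q=0 n0=1 x=0 r=1
t14.Δ1 clk=1 v=1 z=0 p=0 u=1 q=0 n0=1 x=0 r=1
t14.Δ2 clk=1 v=1 z=0 p=0 u=1 q=0 n0=0 x=1 r=1
t14.Δ3 clk=1 v=0 z=0 p=0 u=0 q=1 n0=0 x=1 r=1
t14.Δ4 clk=1 v=0 z=0 p=0 u=1 q=1 n0=0 x=1 r=1
t15.Δ0 clk=1 v=0 z=0 p=0 u=1 q=1 n0=0 x=1 r=1
t15.Δ1 clk=0 v=0 z=0 p=0 u=1 q=1 n0=0 x=1 r=1
t16.Δ0 clk=0 v=0 z=0 p=0 u=1 q=1 n0=0 x=1 r=1
t16.Δ1 clk=1 v=0 z=0 p=0 u=1 q=1 n0=0 x=1 r=1
t16.Δ2 clk=1 v=0 z=0 p=0 u=1 q=1 n0=1 x=0 r=1
t16.Δ3 clk=1 v=1 z=0 p=0 u=0 q=0 n0=1 x=0 r=1
t16.Δ4 clk=1 v=1 z=0 p=0 u=1 q=0 n0=1 x=0 r=1
t17.Δ0 clk=1 v=1 z=0 p=0 u=1 q=0 n0=1 x=0 r=1
t17.Δ1 clk=0 v=1 z=0 p=0 u=1 q=0 n0=1 x=0 r=1
t18.Δ0 clk=0 v=1 z=0 p=0 u=1 q=0 n0=1 x=0 r=1
t18.Δ1 clk=1 v=1 z=0 p=0 u=1 q=0 n0=1 x=0 r=1
t18.Δ2 clk=1 v=1 z=0 p=0 u=1 q=0 n0=0 x=1 r=1
t18.Δ3 clk=1 v=0 z=0 p=0 u=0 q=1 n0=0 x=1 r=1
t18.Δ4 clk=1 v=0 z=0 p=0 u=1 q=1 n0=0 x=1 r=1
t19.Δ0 clk=1 v=0 z=0 p=0 u=1 q=1 n0=0 x=1 r=1
t19.Δ1 clk=0 v=0 z=0 p=0 u=1 q=1 n0=0 x=1 r=1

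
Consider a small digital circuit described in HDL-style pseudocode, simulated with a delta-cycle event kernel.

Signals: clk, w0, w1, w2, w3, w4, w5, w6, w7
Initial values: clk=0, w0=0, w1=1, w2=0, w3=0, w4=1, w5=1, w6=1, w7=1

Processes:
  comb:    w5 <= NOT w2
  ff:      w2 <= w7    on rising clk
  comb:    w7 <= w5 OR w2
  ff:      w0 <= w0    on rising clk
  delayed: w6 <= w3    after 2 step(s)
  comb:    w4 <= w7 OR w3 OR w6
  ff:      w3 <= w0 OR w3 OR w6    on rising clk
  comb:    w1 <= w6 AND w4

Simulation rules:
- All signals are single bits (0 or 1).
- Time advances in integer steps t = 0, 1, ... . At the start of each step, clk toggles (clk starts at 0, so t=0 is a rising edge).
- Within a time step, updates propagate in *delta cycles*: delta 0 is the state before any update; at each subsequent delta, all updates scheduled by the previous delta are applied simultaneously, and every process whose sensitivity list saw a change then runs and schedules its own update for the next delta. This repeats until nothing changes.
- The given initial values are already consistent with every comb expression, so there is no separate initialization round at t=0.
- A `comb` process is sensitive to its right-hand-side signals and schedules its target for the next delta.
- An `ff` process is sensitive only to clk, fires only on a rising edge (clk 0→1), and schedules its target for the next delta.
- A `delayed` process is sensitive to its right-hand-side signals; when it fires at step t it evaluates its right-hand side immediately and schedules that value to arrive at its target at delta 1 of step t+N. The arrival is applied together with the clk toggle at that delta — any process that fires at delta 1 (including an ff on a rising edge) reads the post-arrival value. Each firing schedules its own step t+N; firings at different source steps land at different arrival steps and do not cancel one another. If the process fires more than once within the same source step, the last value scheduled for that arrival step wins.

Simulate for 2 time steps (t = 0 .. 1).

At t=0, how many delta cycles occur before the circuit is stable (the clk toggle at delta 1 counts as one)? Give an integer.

t=0 Δ0: w1=1 w2=0 w7=1 w5=1 w6=1 w4=1 w0=0 clk=0 w3=0
  Δ1: clk:0→1
  Δ2: w2:0→1, w3:0→1
  Δ3: w5:1→0
  (3Δ to stable)
t=1 Δ0: w1=1 w2=1 w7=1 w5=0 w6=1 w4=1 w0=0 clk=1 w3=1
  Δ1: clk:1→0
  (1Δ to stable)

3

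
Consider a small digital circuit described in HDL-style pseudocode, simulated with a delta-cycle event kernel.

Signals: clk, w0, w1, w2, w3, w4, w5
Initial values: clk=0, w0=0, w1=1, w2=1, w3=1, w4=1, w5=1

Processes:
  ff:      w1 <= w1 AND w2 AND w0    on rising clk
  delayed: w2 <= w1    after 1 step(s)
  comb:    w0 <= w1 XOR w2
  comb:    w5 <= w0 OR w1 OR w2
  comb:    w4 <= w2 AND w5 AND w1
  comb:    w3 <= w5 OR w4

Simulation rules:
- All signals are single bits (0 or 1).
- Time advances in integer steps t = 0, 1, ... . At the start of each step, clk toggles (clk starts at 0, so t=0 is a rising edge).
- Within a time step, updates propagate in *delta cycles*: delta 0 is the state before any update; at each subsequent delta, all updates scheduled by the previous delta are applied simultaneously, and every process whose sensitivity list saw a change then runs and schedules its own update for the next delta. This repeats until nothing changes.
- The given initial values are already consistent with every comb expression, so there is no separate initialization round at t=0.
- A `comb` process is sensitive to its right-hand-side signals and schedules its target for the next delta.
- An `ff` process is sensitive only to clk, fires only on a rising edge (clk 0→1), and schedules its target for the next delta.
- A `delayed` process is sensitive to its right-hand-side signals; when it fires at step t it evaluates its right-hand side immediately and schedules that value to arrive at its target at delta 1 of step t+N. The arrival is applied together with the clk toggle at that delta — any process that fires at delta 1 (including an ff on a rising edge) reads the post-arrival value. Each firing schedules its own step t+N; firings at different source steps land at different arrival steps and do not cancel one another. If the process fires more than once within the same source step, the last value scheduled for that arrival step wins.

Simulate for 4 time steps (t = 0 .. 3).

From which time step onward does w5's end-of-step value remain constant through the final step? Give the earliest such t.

1

[bits: w0,w1,w5,clk,w4,w2,w3]
t=0: Δ0=0110111 Δ1=0111111 Δ2=0011111 Δ3=1011011 | 3Δ
t=1: Δ0=1011011 Δ1=1010001 Δ2=0010001 Δ3=0000001 Δ4=0000000 | 4Δ
t=2: Δ0=0000000 Δ1=0001000 | 1Δ
t=3: Δ0=0001000 Δ1=0000000 | 1Δ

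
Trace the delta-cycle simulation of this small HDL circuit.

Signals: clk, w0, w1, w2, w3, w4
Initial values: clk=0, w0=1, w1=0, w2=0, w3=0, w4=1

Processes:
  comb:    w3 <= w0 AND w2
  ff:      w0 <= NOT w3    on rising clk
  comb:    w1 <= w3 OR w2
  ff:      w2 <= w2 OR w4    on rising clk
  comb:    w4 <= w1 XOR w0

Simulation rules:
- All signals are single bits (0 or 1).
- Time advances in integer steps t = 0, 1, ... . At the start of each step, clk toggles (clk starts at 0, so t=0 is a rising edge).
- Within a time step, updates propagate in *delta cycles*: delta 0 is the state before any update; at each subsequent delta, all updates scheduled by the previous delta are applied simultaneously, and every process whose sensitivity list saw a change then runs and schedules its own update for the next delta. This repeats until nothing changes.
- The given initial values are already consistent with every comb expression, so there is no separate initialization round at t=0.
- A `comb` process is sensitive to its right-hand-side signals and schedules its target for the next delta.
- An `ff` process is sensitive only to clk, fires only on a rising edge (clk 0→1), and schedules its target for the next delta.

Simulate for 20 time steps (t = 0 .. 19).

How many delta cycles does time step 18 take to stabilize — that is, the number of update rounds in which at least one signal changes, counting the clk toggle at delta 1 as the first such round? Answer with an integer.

[bits: w4,w1,w0,clk,w3,w2]
t=0: Δ0=101000 Δ1=101100 Δ2=101101 Δ3=111111 Δ4=011111 | 4Δ
t=1: Δ0=011111 Δ1=011011 | 1Δ
t=2: Δ0=011011 Δ1=011111 Δ2=010111 Δ3=110101 | 3Δ
t=3: Δ0=110101 Δ1=110001 | 1Δ
t=4: Δ0=110001 Δ1=110101 Δ2=111101 Δ3=011111 | 3Δ
t=5: Δ0=011111 Δ1=011011 | 1Δ
t=6: Δ0=011011 Δ1=011111 Δ2=010111 Δ3=110101 | 3Δ
t=7: Δ0=110101 Δ1=110001 | 1Δ
t=8: Δ0=110001 Δ1=110101 Δ2=111101 Δ3=011111 | 3Δ
t=9: Δ0=011111 Δ1=011011 | 1Δ
t=10: Δ0=011011 Δ1=011111 Δ2=010111 Δ3=110101 | 3Δ
t=11: Δ0=110101 Δ1=110001 | 1Δ
t=12: Δ0=110001 Δ1=110101 Δ2=111101 Δ3=011111 | 3Δ
t=13: Δ0=011111 Δ1=011011 | 1Δ
t=14: Δ0=011011 Δ1=011111 Δ2=010111 Δ3=110101 | 3Δ
t=15: Δ0=110101 Δ1=110001 | 1Δ
t=16: Δ0=110001 Δ1=110101 Δ2=111101 Δ3=011111 | 3Δ
t=17: Δ0=011111 Δ1=011011 | 1Δ
t=18: Δ0=011011 Δ1=011111 Δ2=010111 Δ3=110101 | 3Δ
t=19: Δ0=110101 Δ1=110001 | 1Δ

3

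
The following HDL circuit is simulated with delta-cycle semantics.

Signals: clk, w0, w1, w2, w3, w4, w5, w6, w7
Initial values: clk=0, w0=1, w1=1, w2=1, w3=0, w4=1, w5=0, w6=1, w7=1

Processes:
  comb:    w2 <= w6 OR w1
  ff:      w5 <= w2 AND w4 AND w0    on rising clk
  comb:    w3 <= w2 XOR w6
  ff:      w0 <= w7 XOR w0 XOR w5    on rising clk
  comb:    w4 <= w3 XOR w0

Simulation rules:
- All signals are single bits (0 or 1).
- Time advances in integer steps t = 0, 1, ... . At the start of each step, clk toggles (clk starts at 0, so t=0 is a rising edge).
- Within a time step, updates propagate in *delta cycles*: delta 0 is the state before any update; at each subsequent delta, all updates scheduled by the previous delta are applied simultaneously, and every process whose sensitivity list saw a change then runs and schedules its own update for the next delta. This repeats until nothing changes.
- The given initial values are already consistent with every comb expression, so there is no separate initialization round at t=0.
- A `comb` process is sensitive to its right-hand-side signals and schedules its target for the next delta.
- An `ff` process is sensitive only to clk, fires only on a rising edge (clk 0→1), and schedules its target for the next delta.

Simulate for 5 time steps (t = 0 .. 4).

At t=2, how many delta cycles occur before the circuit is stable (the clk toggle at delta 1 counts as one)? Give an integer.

t=0 Δ0: clk=0 w5=0 w4=1 w7=1 w0=1 w1=1 w6=1 w2=1 w3=0
  Δ1: clk:0→1
  Δ2: w5:0→1, w0:1→0
  Δ3: w4:1→0
  (3Δ to stable)
t=1 Δ0: clk=1 w5=1 w4=0 w7=1 w0=0 w1=1 w6=1 w2=1 w3=0
  Δ1: clk:1→0
  (1Δ to stable)
t=2 Δ0: clk=0 w5=1 w4=0 w7=1 w0=0 w1=1 w6=1 w2=1 w3=0
  Δ1: clk:0→1
  Δ2: w5:1→0
  (2Δ to stable)
t=3 Δ0: clk=1 w5=0 w4=0 w7=1 w0=0 w1=1 w6=1 w2=1 w3=0
  Δ1: clk:1→0
  (1Δ to stable)
t=4 Δ0: clk=0 w5=0 w4=0 w7=1 w0=0 w1=1 w6=1 w2=1 w3=0
  Δ1: clk:0→1
  Δ2: w0:0→1
  Δ3: w4:0→1
  (3Δ to stable)

2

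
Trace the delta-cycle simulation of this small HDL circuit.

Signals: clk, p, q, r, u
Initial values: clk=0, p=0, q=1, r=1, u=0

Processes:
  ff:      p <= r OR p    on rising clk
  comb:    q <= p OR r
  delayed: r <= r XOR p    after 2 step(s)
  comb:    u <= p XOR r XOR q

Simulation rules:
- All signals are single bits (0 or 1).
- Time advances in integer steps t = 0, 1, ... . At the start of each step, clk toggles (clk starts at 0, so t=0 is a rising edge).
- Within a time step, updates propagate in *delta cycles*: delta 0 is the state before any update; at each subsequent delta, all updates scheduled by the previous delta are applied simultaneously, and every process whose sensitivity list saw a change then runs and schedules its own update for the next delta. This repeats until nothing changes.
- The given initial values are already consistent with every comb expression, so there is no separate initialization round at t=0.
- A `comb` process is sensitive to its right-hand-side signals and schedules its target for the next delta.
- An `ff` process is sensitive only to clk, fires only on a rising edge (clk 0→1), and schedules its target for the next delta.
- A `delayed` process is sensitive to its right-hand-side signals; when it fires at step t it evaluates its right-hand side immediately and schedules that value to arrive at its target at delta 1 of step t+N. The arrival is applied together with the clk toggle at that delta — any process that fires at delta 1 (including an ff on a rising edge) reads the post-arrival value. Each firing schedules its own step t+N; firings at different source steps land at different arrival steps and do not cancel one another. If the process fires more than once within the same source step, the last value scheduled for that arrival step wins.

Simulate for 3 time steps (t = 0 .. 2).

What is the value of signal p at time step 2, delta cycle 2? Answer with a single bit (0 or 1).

1

t=0 Δ0: clk=0 r=1 p=0 u=0 q=1
  Δ1: clk:0→1
  Δ2: p:0→1
  Δ3: u:0→1
  (3Δ to stable)
t=1 Δ0: clk=1 r=1 p=1 u=1 q=1
  Δ1: clk:1→0
  (1Δ to stable)
t=2 Δ0: clk=0 r=1 p=1 u=1 q=1
  Δ1: clk:0→1, r:1→0
  Δ2: u:1→0
  (2Δ to stable)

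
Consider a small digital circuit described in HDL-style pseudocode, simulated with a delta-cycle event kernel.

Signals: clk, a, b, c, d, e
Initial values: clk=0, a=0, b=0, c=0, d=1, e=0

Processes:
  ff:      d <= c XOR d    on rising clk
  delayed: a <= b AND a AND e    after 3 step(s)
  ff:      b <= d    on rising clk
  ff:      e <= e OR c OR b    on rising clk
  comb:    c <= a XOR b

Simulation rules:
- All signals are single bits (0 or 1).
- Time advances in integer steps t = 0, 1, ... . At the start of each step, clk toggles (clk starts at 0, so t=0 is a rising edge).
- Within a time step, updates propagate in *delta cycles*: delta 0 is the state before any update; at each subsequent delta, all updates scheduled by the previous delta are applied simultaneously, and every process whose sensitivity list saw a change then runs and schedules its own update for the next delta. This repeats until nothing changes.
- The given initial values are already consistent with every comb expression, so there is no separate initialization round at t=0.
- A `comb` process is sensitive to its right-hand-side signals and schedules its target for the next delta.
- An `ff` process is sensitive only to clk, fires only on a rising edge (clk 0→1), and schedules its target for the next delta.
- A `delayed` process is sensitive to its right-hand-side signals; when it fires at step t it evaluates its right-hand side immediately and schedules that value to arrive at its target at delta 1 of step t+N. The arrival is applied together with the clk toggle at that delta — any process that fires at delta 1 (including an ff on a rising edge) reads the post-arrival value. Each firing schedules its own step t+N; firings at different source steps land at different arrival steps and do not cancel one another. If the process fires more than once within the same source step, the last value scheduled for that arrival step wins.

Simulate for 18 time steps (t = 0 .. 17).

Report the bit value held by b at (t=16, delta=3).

0

t=0 Δ0: a=0 clk=0 e=0 c=0 b=0 d=1
  Δ1: clk:0→1
  Δ2: b:0→1
  Δ3: c:0→1
  (3Δ to stable)
t=1 Δ0: a=0 clk=1 e=0 c=1 b=1 d=1
  Δ1: clk:1→0
  (1Δ to stable)
t=2 Δ0: a=0 clk=0 e=0 c=1 b=1 d=1
  Δ1: clk:0→1
  Δ2: e:0→1, d:1→0
  (2Δ to stable)
t=3 Δ0: a=0 clk=1 e=1 c=1 b=1 d=0
  Δ1: clk:1→0
  (1Δ to stable)
t=4 Δ0: a=0 clk=0 e=1 c=1 b=1 d=0
  Δ1: clk:0→1
  Δ2: b:1→0, d:0→1
  Δ3: c:1→0
  (3Δ to stable)
t=5 Δ0: a=0 clk=1 e=1 c=0 b=0 d=1
  Δ1: clk:1→0
  (1Δ to stable)
t=6 Δ0: a=0 clk=0 e=1 c=0 b=0 d=1
  Δ1: clk:0→1
  Δ2: b:0→1
  Δ3: c:0→1
  (3Δ to stable)
t=7 Δ0: a=0 clk=1 e=1 c=1 b=1 d=1
  Δ1: clk:1→0
  (1Δ to stable)
t=8 Δ0: a=0 clk=0 e=1 c=1 b=1 d=1
  Δ1: clk:0→1
  Δ2: d:1→0
  (2Δ to stable)
t=9 Δ0: a=0 clk=1 e=1 c=1 b=1 d=0
  Δ1: clk:1→0
  (1Δ to stable)
t=10 Δ0: a=0 clk=0 e=1 c=1 b=1 d=0
  Δ1: clk:0→1
  Δ2: b:1→0, d:0→1
  Δ3: c:1→0
  (3Δ to stable)
t=11 Δ0: a=0 clk=1 e=1 c=0 b=0 d=1
  Δ1: clk:1→0
  (1Δ to stable)
t=12 Δ0: a=0 clk=0 e=1 c=0 b=0 d=1
  Δ1: clk:0→1
  Δ2: b:0→1
  Δ3: c:0→1
  (3Δ to stable)
t=13 Δ0: a=0 clk=1 e=1 c=1 b=1 d=1
  Δ1: clk:1→0
  (1Δ to stable)
t=14 Δ0: a=0 clk=0 e=1 c=1 b=1 d=1
  Δ1: clk:0→1
  Δ2: d:1→0
  (2Δ to stable)
t=15 Δ0: a=0 clk=1 e=1 c=1 b=1 d=0
  Δ1: clk:1→0
  (1Δ to stable)
t=16 Δ0: a=0 clk=0 e=1 c=1 b=1 d=0
  Δ1: clk:0→1
  Δ2: b:1→0, d:0→1
  Δ3: c:1→0
  (3Δ to stable)
t=17 Δ0: a=0 clk=1 e=1 c=0 b=0 d=1
  Δ1: clk:1→0
  (1Δ to stable)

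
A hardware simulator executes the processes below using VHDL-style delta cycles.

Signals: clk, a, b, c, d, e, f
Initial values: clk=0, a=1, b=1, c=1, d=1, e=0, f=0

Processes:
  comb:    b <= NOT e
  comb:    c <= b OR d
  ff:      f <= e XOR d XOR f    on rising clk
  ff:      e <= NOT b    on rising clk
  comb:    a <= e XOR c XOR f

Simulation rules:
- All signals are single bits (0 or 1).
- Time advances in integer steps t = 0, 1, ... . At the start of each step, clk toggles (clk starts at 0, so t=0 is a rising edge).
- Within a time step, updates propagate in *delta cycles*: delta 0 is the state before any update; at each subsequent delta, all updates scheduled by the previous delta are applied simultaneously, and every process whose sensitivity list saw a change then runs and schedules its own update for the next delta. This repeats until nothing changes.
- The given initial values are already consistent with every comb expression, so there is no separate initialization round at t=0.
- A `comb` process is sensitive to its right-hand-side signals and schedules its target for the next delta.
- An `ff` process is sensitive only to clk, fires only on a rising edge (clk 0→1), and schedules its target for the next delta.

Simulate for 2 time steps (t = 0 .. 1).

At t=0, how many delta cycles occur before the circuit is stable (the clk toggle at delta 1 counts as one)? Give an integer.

3

t=0 Δ0: f=0 clk=0 d=1 c=1 a=1 b=1 e=0
  Δ1: clk:0→1
  Δ2: f:0→1
  Δ3: a:1→0
  (3Δ to stable)
t=1 Δ0: f=1 clk=1 d=1 c=1 a=0 b=1 e=0
  Δ1: clk:1→0
  (1Δ to stable)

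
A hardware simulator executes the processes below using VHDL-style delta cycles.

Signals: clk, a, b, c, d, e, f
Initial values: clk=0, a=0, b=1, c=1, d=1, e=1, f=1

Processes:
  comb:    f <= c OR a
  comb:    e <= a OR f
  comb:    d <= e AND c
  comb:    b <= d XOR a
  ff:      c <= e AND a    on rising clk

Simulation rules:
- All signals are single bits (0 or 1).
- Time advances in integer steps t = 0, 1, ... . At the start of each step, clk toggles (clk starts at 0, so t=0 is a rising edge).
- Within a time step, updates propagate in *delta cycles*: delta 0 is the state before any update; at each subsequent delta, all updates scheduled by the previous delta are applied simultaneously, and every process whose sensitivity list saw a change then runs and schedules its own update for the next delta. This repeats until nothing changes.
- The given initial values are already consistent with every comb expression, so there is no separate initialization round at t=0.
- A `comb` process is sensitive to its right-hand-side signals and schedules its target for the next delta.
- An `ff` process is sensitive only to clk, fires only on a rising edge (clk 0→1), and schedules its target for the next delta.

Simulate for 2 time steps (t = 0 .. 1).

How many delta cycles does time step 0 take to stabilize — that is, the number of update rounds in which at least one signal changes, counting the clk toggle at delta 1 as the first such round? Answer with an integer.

t0.Δ0 f=1 c=1 a=0 d=1 e=1 clk=0 b=1
t0.Δ1 f=1 c=1 a=0 d=1 e=1 clk=1 b=1
t0.Δ2 f=1 c=0 a=0 d=1 e=1 clk=1 b=1
t0.Δ3 f=0 c=0 a=0 d=0 e=1 clk=1 b=1
t0.Δ4 f=0 c=0 a=0 d=0 e=0 clk=1 b=0
t1.Δ0 f=0 c=0 a=0 d=0 e=0 clk=1 b=0
t1.Δ1 f=0 c=0 a=0 d=0 e=0 clk=0 b=0

4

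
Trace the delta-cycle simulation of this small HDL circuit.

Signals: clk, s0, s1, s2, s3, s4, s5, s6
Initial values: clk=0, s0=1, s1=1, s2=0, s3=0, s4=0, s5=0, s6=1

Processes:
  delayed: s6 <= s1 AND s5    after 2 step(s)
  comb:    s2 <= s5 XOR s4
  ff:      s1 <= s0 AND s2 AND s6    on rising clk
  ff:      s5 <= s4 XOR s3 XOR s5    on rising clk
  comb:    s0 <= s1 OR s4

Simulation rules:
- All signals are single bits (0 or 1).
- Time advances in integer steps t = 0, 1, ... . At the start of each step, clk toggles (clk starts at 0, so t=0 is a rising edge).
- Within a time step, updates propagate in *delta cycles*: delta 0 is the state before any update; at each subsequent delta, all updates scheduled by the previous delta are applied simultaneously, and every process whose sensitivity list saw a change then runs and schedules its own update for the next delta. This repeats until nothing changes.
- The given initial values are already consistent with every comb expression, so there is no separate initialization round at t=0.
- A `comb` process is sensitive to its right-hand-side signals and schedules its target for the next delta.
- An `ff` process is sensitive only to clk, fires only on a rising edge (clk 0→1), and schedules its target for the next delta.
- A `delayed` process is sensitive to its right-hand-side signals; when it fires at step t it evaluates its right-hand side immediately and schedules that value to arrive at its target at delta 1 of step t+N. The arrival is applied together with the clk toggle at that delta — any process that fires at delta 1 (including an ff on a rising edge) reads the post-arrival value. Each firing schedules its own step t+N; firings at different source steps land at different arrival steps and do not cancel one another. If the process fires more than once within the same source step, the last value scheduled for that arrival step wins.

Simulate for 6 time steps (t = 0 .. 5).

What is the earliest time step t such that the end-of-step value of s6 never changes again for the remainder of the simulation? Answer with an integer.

[bits: s0,s5,s1,s3,s2,s4,s6,clk]
t=0: Δ0=10100010 Δ1=10100011 Δ2=10000011 Δ3=00000011 | 3Δ
t=1: Δ0=00000011 Δ1=00000010 | 1Δ
t=2: Δ0=00000010 Δ1=00000001 | 1Δ
t=3: Δ0=00000001 Δ1=00000000 | 1Δ
t=4: Δ0=00000000 Δ1=00000001 | 1Δ
t=5: Δ0=00000001 Δ1=00000000 | 1Δ

2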